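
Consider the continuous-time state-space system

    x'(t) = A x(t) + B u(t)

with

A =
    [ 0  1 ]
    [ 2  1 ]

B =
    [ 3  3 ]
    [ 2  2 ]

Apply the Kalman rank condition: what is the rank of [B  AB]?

AB = [[2, 2], [8, 8]]
Controllability matrix C = [B  AB] = [[3, 3, 2, 2], [2, 2, 8, 8]]
Take the 2×2 submatrix of C formed by columns 1, 3: [[3, 2], [2, 8]]. Its determinant is 3·8 - 2·2 = 24 - 4 = 20 ≠ 0.
So rank(C) ≥ 2; since C has 2 rows, rank(C) = 2.
rank(C) = 2 = n, so the pair (A, B) is completely controllable.

2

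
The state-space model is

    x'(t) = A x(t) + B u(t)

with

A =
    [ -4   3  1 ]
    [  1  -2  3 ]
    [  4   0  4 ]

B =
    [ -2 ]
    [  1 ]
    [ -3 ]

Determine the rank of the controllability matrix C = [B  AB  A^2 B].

3

AB = [[8], [-13], [-20]]
A^2B = [[-91], [-26], [-48]]
Controllability matrix C = [B  AB  A^2B] = [[-2, 8, -91], [1, -13, -26], [-3, -20, -48]]
det(C) = (-2)·((-13)·(-48) - (-26)·(-20)) - 8·(1·(-48) - (-26)·(-3)) + (-91)·(1·(-20) - (-13)·(-3)) = (-2)·104 - 8·(-126) + (-91)·(-59) = 6169 ≠ 0, so rank(C) = 3.
rank(C) = 3 = n, so the pair (A, B) is completely controllable.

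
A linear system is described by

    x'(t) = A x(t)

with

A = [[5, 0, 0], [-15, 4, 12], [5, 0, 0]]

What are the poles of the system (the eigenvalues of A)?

det(sI - A) = s^3 - (tr A)s^2 + (M11 + M22 + M33)s - det A, where Mii is the 2×2 principal minor of A obtained by deleting row i and column i.
tr A = 5 + 4 + 0 = 9; M11 = 4·0 - 12·0 = 0 - 0 = 0; M22 = 5·0 - 0·5 = 0 - 0 = 0; M33 = 5·4 - 0·(-15) = 20 - 0 = 20; sum of minors = 20.
det A = 5·(4·0 - 12·0) - 0·((-15)·0 - 12·5) + 0·((-15)·0 - 4·5) = 5·0 - 0·(-60) + 0·(-20) = 0.
So p(s) = det(sI - A) = s^3 - 9s^2 + 20s.
The constant term is 0, so p(s) = s(s^2 - 9s + 20).
Factor s^2 - 9s + 20: two numbers with sum 9 and product 20 are 5 and 4, so s^2 - 9s + 20 = (s - 5)(s - 4).
Hence p(s) = s (s - 5) (s - 4), with roots 0, 4, 5.
At least one eigenvalue has non-negative real part, so the system is not asymptotically stable.

0, 4, 5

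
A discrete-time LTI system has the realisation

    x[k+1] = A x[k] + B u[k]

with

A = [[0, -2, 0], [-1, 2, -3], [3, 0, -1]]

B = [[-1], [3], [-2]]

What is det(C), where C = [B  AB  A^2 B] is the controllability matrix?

AB = [[-6], [13], [-1]]
A^2B = [[-26], [35], [-17]]
Controllability matrix C = [B  AB  A^2B] = [[-1, -6, -26], [3, 13, 35], [-2, -1, -17]]
Expanding along the first row, det(C) = (-1)·(13·(-17) - 35·(-1)) - (-6)·(3·(-17) - 35·(-2)) + (-26)·(3·(-1) - 13·(-2)) = (-1)·(-186) - (-6)·19 + (-26)·23 = -298
Since det(C) ≠ 0, rank(C) = 3 and the system is completely controllable.

-298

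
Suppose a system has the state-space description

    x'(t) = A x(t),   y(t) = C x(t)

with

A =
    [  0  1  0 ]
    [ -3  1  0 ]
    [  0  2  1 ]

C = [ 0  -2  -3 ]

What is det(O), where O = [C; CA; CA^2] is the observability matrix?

-324

CA = [[6, -8, -3]]
CA^2 = [[24, -8, -3]]
Observability matrix O = [C; CA; CA^2] = [[0, -2, -3], [6, -8, -3], [24, -8, -3]]
Expanding along the first row, det(O) = 0·((-8)·(-3) - (-3)·(-8)) - (-2)·(6·(-3) - (-3)·24) + (-3)·(6·(-8) - (-8)·24) = 0·0 - (-2)·54 + (-3)·144 = -324
Since det(O) ≠ 0, rank(O) = 3 and the system is completely observable.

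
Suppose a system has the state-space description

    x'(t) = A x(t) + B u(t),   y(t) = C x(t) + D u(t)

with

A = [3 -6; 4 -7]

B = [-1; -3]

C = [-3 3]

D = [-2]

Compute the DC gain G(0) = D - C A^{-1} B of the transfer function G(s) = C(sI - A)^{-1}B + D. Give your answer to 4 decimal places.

G(0) = C(-A)^{-1}B + D = -C A^{-1} B + D.
det A = 3, so A^{-1} = (1/3)·adj(A) = [[-7/3, 2], [-4/3, 1]]
A^{-1} B = [-11/3, -5/3]^T
C A^{-1} B = 6
G(0) = D - C A^{-1} B = -2 - (6) = -8

-8.0000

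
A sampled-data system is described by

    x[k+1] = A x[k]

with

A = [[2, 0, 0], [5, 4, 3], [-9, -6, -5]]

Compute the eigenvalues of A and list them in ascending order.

-2, 1, 2

det(zI - A) = z^3 - (tr A)z^2 + (M11 + M22 + M33)z - det A, where Mii is the 2×2 principal minor of A obtained by deleting row i and column i.
tr A = 2 + 4 + (-5) = 1; M11 = 4·(-5) - 3·(-6) = -20 - (-18) = -2; M22 = 2·(-5) - 0·(-9) = -10 - 0 = -10; M33 = 2·4 - 0·5 = 8 - 0 = 8; sum of minors = -4.
det A = 2·(4·(-5) - 3·(-6)) - 0·(5·(-5) - 3·(-9)) + 0·(5·(-6) - 4·(-9)) = 2·(-2) - 0·2 + 0·6 = -4.
So p(z) = det(zI - A) = z^3 - z^2 - 4z + 4.
Rational-root test: any integer root divides 4. Testing small divisors, z = 1 works: p(1) = 1 + (-1) + (-4) + 4 = 0, so (z - 1) is a factor.
Dividing, p(z) = (z - 1)(z^2 - 4).
Factor z^2 - 4: two numbers with sum 0 and product -4 are 2 and -2, so z^2 - 4 = (z - 2)(z + 2).
Hence p(z) = (z - 2) (z - 1) (z + 2), with roots -2, 1, 2.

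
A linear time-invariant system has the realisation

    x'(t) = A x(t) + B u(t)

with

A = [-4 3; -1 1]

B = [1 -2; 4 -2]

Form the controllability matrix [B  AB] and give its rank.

AB = [[8, 2], [3, 0]]
Controllability matrix C = [B  AB] = [[1, -2, 8, 2], [4, -2, 3, 0]]
Take the 2×2 submatrix of C formed by columns 1, 2: [[1, -2], [4, -2]]. Its determinant is 1·(-2) - (-2)·4 = -2 - (-8) = 6 ≠ 0.
So rank(C) ≥ 2; since C has 2 rows, rank(C) = 2.
rank(C) = 2 = n, so the pair (A, B) is completely controllable.

2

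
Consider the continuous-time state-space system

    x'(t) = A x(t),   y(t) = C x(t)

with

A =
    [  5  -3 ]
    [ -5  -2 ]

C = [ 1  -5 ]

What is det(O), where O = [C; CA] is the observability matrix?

157

CA = [[30, 7]]
Observability matrix O = [C; CA] = [[1, -5], [30, 7]]
det(O) = 1·7 - (-5)·30 = 7 - (-150) = 157
Since det(O) ≠ 0, rank(O) = 2 and the system is completely observable.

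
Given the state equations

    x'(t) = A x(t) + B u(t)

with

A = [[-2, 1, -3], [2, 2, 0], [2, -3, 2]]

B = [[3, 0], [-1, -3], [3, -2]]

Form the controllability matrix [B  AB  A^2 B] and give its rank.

3

AB = [[-16, 3], [4, -6], [15, 5]]
A^2B = [[-9, -27], [-24, -6], [-14, 34]]
Controllability matrix C = [B  AB  A^2B] = [[3, 0, -16, 3, -9, -27], [-1, -3, 4, -6, -24, -6], [3, -2, 15, 5, -14, 34]]
Take the 3×3 submatrix of C formed by columns 1, 2, 3: [[3, 0, -16], [-1, -3, 4], [3, -2, 15]]. Its determinant is 3·((-3)·15 - 4·(-2)) - 0·((-1)·15 - 4·3) + (-16)·((-1)·(-2) - (-3)·3) = 3·(-37) - 0·(-27) + (-16)·11 = -287 ≠ 0.
So rank(C) ≥ 3; since C has 3 rows, rank(C) = 3.
rank(C) = 3 = n, so the pair (A, B) is completely controllable.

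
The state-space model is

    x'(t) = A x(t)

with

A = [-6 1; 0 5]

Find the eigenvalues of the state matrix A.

det(sI - A) = s^2 - (tr A)s + det A, with tr A = (-6) + 5 = -1 and det A = (-6)·5 - 1·0 = -30 - 0 = -30.
So p(s) = det(sI - A) = s^2 + s - 30.
Factor s^2 + s - 30: two numbers with sum -1 and product -30 are 5 and -6, so s^2 + s - 30 = (s - 5)(s + 6).
Hence p(s) = (s - 5) (s + 6), with roots -6, 5.
At least one eigenvalue has non-negative real part, so the system is not asymptotically stable.

-6, 5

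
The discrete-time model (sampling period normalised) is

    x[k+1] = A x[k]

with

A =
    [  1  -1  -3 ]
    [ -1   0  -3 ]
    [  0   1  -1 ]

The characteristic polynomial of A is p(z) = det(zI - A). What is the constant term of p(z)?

-7

Expand det(zI - A) for the 3×3 matrix.
p(z) = z^3 + z - 7.
(Check: constant term = det(-A) = (-1)^3 det A = -7; coefficient of z^2 = -tr A = 0.)
The constant term is -7.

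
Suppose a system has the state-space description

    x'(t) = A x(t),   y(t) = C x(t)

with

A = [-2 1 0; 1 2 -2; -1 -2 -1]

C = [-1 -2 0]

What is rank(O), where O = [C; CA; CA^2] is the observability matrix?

CA = [[0, -5, 4]]
CA^2 = [[-9, -18, 6]]
Observability matrix O = [C; CA; CA^2] = [[-1, -2, 0], [0, -5, 4], [-9, -18, 6]]
det(O) = (-1)·((-5)·6 - 4·(-18)) - (-2)·(0·6 - 4·(-9)) + 0·(0·(-18) - (-5)·(-9)) = (-1)·42 - (-2)·36 + 0·(-45) = 30 ≠ 0, so rank(O) = 3.
rank(O) = 3 = n, so the pair (A, C) is completely observable.

3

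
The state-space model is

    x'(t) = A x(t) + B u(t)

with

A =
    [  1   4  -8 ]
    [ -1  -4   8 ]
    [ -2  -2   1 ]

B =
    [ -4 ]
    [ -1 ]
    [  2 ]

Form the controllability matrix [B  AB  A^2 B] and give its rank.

2

AB = [[-24], [24], [12]]
A^2B = [[-24], [24], [12]]
Controllability matrix C = [B  AB  A^2B] = [[-4, -24, -24], [-1, 24, 24], [2, 12, 12]]
The rows r1, r2, r3 of C are linearly dependent: r1 + 2·r3 = 0 (check each entry), so rank(C) ≤ 2.
The 2×2 minor from rows 1, 2, columns 1, 2 is (-4)·24 - (-24)·(-1) = -96 - 24 = -120 ≠ 0, so rank(C) = 2.
rank(C) = 2 < n = 3, so the pair (A, B) is not completely controllable.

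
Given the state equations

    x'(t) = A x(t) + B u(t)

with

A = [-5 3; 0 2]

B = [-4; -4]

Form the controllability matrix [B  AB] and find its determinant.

AB = [[8], [-8]]
Controllability matrix C = [B  AB] = [[-4, 8], [-4, -8]]
det(C) = (-4)·(-8) - 8·(-4) = 32 - (-32) = 64
Since det(C) ≠ 0, rank(C) = 2 and the system is completely controllable.

64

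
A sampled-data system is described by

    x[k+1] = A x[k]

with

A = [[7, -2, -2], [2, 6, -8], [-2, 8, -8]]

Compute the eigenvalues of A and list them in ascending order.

det(zI - A) = z^3 - (tr A)z^2 + (M11 + M22 + M33)z - det A, where Mii is the 2×2 principal minor of A obtained by deleting row i and column i.
tr A = 7 + 6 + (-8) = 5; M11 = 6·(-8) - (-8)·8 = -48 - (-64) = 16; M22 = 7·(-8) - (-2)·(-2) = -56 - 4 = -60; M33 = 7·6 - (-2)·2 = 42 - (-4) = 46; sum of minors = 2.
det A = 7·(6·(-8) - (-8)·8) - (-2)·(2·(-8) - (-8)·(-2)) + (-2)·(2·8 - 6·(-2)) = 7·16 - (-2)·(-32) + (-2)·28 = -8.
So p(z) = det(zI - A) = z^3 - 5z^2 + 2z + 8.
Rational-root test: any integer root divides 8. Testing small divisors, z = -1 works: p(-1) = -1 + (-5) + (-2) + 8 = 0, so (z + 1) is a factor.
Dividing, p(z) = (z + 1)(z^2 - 6z + 8).
Factor z^2 - 6z + 8: two numbers with sum 6 and product 8 are 4 and 2, so z^2 - 6z + 8 = (z - 4)(z - 2).
Hence p(z) = (z - 4) (z - 2) (z + 1), with roots -1, 2, 4.

-1, 2, 4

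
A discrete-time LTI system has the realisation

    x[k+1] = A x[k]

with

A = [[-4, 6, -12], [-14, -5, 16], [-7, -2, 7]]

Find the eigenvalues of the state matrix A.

-4, -1, 3

det(zI - A) = z^3 - (tr A)z^2 + (M11 + M22 + M33)z - det A, where Mii is the 2×2 principal minor of A obtained by deleting row i and column i.
tr A = (-4) + (-5) + 7 = -2; M11 = (-5)·7 - 16·(-2) = -35 - (-32) = -3; M22 = (-4)·7 - (-12)·(-7) = -28 - 84 = -112; M33 = (-4)·(-5) - 6·(-14) = 20 - (-84) = 104; sum of minors = -11.
det A = (-4)·((-5)·7 - 16·(-2)) - 6·((-14)·7 - 16·(-7)) + (-12)·((-14)·(-2) - (-5)·(-7)) = (-4)·(-3) - 6·14 + (-12)·(-7) = 12.
So p(z) = det(zI - A) = z^3 + 2z^2 - 11z - 12.
Rational-root test: any integer root divides -12. Testing small divisors, z = -1 works: p(-1) = -1 + 2 + 11 + (-12) = 0, so (z + 1) is a factor.
Dividing, p(z) = (z + 1)(z^2 + z - 12).
Factor z^2 + z - 12: two numbers with sum -1 and product -12 are 3 and -4, so z^2 + z - 12 = (z - 3)(z + 4).
Hence p(z) = (z - 3) (z + 1) (z + 4), with roots -4, -1, 3.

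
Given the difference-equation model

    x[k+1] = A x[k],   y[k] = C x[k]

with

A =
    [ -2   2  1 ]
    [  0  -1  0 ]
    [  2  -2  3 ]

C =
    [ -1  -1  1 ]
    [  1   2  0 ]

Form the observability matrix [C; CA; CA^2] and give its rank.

CA = [[4, -3, 2], [-2, 0, 1]]
CA^2 = [[-4, 7, 10], [6, -6, 1]]
Observability matrix O = [C; CA; CA^2] = [[-1, -1, 1], [1, 2, 0], [4, -3, 2], [-2, 0, 1], [-4, 7, 10], [6, -6, 1]]
Take the 3×3 submatrix of O formed by rows 1, 2, 3: [[-1, -1, 1], [1, 2, 0], [4, -3, 2]]. Its determinant is (-1)·(2·2 - 0·(-3)) - (-1)·(1·2 - 0·4) + 1·(1·(-3) - 2·4) = (-1)·4 - (-1)·2 + 1·(-11) = -13 ≠ 0.
So rank(O) ≥ 3; since O has 3 columns, rank(O) = 3.
rank(O) = 3 = n, so the pair (A, C) is completely observable.

3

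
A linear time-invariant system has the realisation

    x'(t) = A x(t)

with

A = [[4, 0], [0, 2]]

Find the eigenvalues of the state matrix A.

det(sI - A) = s^2 - (tr A)s + det A, with tr A = 4 + 2 = 6 and det A = 4·2 - 0·0 = 8 - 0 = 8.
So p(s) = det(sI - A) = s^2 - 6s + 8.
Factor s^2 - 6s + 8: two numbers with sum 6 and product 8 are 4 and 2, so s^2 - 6s + 8 = (s - 4)(s - 2).
Hence p(s) = (s - 4) (s - 2), with roots 2, 4.
At least one eigenvalue has non-negative real part, so the system is not asymptotically stable.

2, 4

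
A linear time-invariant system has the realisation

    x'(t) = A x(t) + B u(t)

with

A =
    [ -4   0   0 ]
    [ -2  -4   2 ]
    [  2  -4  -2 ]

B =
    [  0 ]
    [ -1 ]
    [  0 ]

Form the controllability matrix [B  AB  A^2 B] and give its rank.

2

AB = [[0], [4], [4]]
A^2B = [[0], [-8], [-24]]
Controllability matrix C = [B  AB  A^2B] = [[0, 0, 0], [-1, 4, -8], [0, 4, -24]]
Row 1 of C is identically zero, so rank(C) ≤ 2.
The 2×2 minor from rows 2, 3, columns 1, 2 is (-1)·4 - 4·0 = -4 - 0 = -4 ≠ 0, so rank(C) = 2.
rank(C) = 2 < n = 3, so the pair (A, B) is not completely controllable.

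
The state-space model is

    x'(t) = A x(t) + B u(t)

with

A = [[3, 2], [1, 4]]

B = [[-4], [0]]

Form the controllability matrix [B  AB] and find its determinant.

AB = [[-12], [-4]]
Controllability matrix C = [B  AB] = [[-4, -12], [0, -4]]
det(C) = (-4)·(-4) - (-12)·0 = 16 - 0 = 16
Since det(C) ≠ 0, rank(C) = 2 and the system is completely controllable.

16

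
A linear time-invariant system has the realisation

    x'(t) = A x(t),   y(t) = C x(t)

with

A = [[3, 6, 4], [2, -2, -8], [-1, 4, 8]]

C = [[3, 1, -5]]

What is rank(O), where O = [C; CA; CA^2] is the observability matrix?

CA = [[16, -4, -36]]
CA^2 = [[76, -40, -192]]
Observability matrix O = [C; CA; CA^2] = [[3, 1, -5], [16, -4, -36], [76, -40, -192]]
The columns c1, c2, c3 of O are linearly dependent: 2·c1 - c2 + c3 = 0 (check each entry), so rank(O) ≤ 2.
The 2×2 minor from rows 1, 2, columns 1, 2 is 3·(-4) - 1·16 = -12 - 16 = -28 ≠ 0, so rank(O) = 2.
rank(O) = 2 < n = 3, so the pair (A, C) is not completely observable.

2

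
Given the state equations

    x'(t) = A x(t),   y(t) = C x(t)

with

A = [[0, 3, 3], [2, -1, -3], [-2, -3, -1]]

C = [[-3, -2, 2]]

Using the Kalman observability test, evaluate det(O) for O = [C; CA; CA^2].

CA = [[-8, -13, -5]]
CA^2 = [[-16, 4, 20]]
Observability matrix O = [C; CA; CA^2] = [[-3, -2, 2], [-8, -13, -5], [-16, 4, 20]]
Expanding along the first row, det(O) = (-3)·((-13)·20 - (-5)·4) - (-2)·((-8)·20 - (-5)·(-16)) + 2·((-8)·4 - (-13)·(-16)) = (-3)·(-240) - (-2)·(-240) + 2·(-240) = -240
Since det(O) ≠ 0, rank(O) = 3 and the system is completely observable.

-240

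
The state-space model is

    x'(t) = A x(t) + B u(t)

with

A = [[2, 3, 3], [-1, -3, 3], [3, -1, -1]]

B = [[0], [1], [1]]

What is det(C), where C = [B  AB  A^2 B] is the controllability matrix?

AB = [[6], [0], [-2]]
A^2B = [[6], [-12], [20]]
Controllability matrix C = [B  AB  A^2B] = [[0, 6, 6], [1, 0, -12], [1, -2, 20]]
Expanding along the first row, det(C) = 0·(0·20 - (-12)·(-2)) - 6·(1·20 - (-12)·1) + 6·(1·(-2) - 0·1) = 0·(-24) - 6·32 + 6·(-2) = -204
Since det(C) ≠ 0, rank(C) = 3 and the system is completely controllable.

-204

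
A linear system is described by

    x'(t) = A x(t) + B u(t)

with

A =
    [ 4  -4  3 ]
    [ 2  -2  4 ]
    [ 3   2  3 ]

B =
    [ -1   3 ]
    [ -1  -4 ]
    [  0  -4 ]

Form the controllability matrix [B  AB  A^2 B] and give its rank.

AB = [[0, 16], [0, -2], [-5, -11]]
A^2B = [[-15, 39], [-20, -8], [-15, 11]]
Controllability matrix C = [B  AB  A^2B] = [[-1, 3, 0, 16, -15, 39], [-1, -4, 0, -2, -20, -8], [0, -4, -5, -11, -15, 11]]
Take the 3×3 submatrix of C formed by columns 1, 2, 3: [[-1, 3, 0], [-1, -4, 0], [0, -4, -5]]. Its determinant is (-1)·((-4)·(-5) - 0·(-4)) - 3·((-1)·(-5) - 0·0) + 0·((-1)·(-4) - (-4)·0) = (-1)·20 - 3·5 + 0·4 = -35 ≠ 0.
So rank(C) ≥ 3; since C has 3 rows, rank(C) = 3.
rank(C) = 3 = n, so the pair (A, B) is completely controllable.

3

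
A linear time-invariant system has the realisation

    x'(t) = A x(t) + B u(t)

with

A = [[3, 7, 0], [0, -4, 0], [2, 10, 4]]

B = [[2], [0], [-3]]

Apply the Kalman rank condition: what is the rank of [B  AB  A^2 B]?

2

AB = [[6], [0], [-8]]
A^2B = [[18], [0], [-20]]
Controllability matrix C = [B  AB  A^2B] = [[2, 6, 18], [0, 0, 0], [-3, -8, -20]]
Row 2 of C is identically zero, so rank(C) ≤ 2.
The 2×2 minor from rows 1, 3, columns 1, 2 is 2·(-8) - 6·(-3) = -16 - (-18) = 2 ≠ 0, so rank(C) = 2.
rank(C) = 2 < n = 3, so the pair (A, B) is not completely controllable.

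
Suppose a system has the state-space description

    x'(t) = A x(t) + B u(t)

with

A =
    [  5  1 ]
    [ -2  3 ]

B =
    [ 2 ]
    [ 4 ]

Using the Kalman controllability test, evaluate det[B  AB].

-40

AB = [[14], [8]]
Controllability matrix C = [B  AB] = [[2, 14], [4, 8]]
det(C) = 2·8 - 14·4 = 16 - 56 = -40
Since det(C) ≠ 0, rank(C) = 2 and the system is completely controllable.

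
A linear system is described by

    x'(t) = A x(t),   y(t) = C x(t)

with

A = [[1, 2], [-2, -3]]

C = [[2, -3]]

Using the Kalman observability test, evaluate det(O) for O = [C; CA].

CA = [[8, 13]]
Observability matrix O = [C; CA] = [[2, -3], [8, 13]]
det(O) = 2·13 - (-3)·8 = 26 - (-24) = 50
Since det(O) ≠ 0, rank(O) = 2 and the system is completely observable.

50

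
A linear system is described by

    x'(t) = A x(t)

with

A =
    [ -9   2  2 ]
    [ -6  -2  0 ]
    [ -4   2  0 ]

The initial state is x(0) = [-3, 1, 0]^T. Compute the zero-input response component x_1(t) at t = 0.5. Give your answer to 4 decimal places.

det(sI - A) = s^3 - (tr A)s^2 + (M11 + M22 + M33)s - det A, where Mii is the 2×2 principal minor of A obtained by deleting row i and column i.
tr A = (-9) + (-2) + 0 = -11; M11 = (-2)·0 - 0·2 = 0 - 0 = 0; M22 = (-9)·0 - 2·(-4) = 0 - (-8) = 8; M33 = (-9)·(-2) - 2·(-6) = 18 - (-12) = 30; sum of minors = 38.
det A = (-9)·((-2)·0 - 0·2) - 2·((-6)·0 - 0·(-4)) + 2·((-6)·2 - (-2)·(-4)) = (-9)·0 - 2·0 + 2·(-20) = -40.
So p(s) = det(sI - A) = s^3 + 11s^2 + 38s + 40.
Rational-root test: any integer root divides 40. Testing small divisors, s = -2 works: p(-2) = -8 + 44 + (-76) + 40 = 0, so (s + 2) is a factor.
Dividing, p(s) = (s + 2)(s^2 + 9s + 20).
Factor s^2 + 9s + 20: two numbers with sum -9 and product 20 are -4 and -5, so s^2 + 9s + 20 = (s + 4)(s + 5).
Hence p(s) = (s + 2) (s + 4) (s + 5), with roots -5, -4, -2.
The eigenvalues -5, -4, -2 are distinct and real, so A is diagonalisable and x(t) = e^{At} x(0) = V diag(e^{λ_i t}) V^{-1} x(0), where the columns of V are the eigenvectors.
λ = -5: A - (-5)I = [[-4, 2, 2], [-6, 3, 0], [-4, 2, 5]]. v must be orthogonal to every row; (row 1) × (row 2) = [-6, -12, 0], so take v_1 = [1, 2, 0]^T.
λ = -4: A - (-4)I = [[-5, 2, 2], [-6, 2, 0], [-4, 2, 4]]. v must be orthogonal to every row; (row 1) × (row 2) = [-4, -12, 2], so take v_2 = [2, 6, -1]^T.
λ = -2: A - (-2)I = [[-7, 2, 2], [-6, 0, 0], [-4, 2, 2]]. v must be orthogonal to every row; (row 1) × (row 2) = [0, -12, 12], so take v_3 = [0, -1, 1]^T.
V = [v_1 v_2 v_3] = [[1, 2, 0], [2, 6, -1], [0, -1, 1]] has det V = 1, so V^{-1} = adj(V)/det V = [[5, -2, -2], [-2, 1, 1], [-2, 1, 2]].
Modal coordinates z(0) = V^{-1} x(0): 5·(-3) + (-2)·1 + (-2)·0 = -17; (-2)·(-3) + 1·1 + 1·0 = 7; (-2)·(-3) + 1·1 + 2·0 = 7; so z(0) = [-17, 7, 7]^T.
x_1(t) = Σ_i (v_i)_1 · z_i(0) · e^{λ_i t} (row 1 of V times the modal terms).
x_1(0.5) = 1·(-17)·e^{-5·0.5} + 2·7·e^{-4·0.5} + 0·7·e^{-2·0.5} = (-17)·0.082085 + 14·0.135335 + 0·0.367879 = 0.4992.

0.4992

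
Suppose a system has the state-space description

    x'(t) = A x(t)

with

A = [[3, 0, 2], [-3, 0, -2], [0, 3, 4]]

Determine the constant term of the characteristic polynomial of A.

Expand det(sI - A) for the 3×3 matrix.
p(s) = s^3 - 7s^2 + 18s.
(Check: constant term = det(-A) = (-1)^3 det A = 0; coefficient of s^2 = -tr A = -7.)
The constant term is 0.

0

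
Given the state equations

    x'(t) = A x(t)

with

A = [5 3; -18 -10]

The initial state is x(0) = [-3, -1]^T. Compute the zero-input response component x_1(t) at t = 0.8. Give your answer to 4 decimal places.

det(sI - A) = s^2 - (tr A)s + det A, with tr A = 5 + (-10) = -5 and det A = 5·(-10) - 3·(-18) = -50 - (-54) = 4.
So p(s) = det(sI - A) = s^2 + 5s + 4.
Factor s^2 + 5s + 4: two numbers with sum -5 and product 4 are -1 and -4, so s^2 + 5s + 4 = (s + 1)(s + 4).
Hence p(s) = (s + 1) (s + 4), with roots -4, -1.
The eigenvalues -4, -1 are distinct and real, so A is diagonalisable and x(t) = e^{At} x(0) = V diag(e^{λ_i t}) V^{-1} x(0), where the columns of V are the eigenvectors.
λ = -4: A - (-4)I = [[9, 3], [-18, -6]]. Row 1 gives 9·v1 + 3·v2 = 0, so take v_1 = [-1, 3]^T.
λ = -1: A - (-1)I = [[6, 3], [-18, -9]]. Row 1 gives 6·v1 + 3·v2 = 0, so take v_2 = [-1, 2]^T.
V = [v_1 v_2] = [[-1, -1], [3, 2]] has det V = 1, so V^{-1} = adj(V)/det V = [[2, 1], [-3, -1]].
Modal coordinates z(0) = V^{-1} x(0): 2·(-3) + 1·(-1) = -7; (-3)·(-3) + (-1)·(-1) = 10; so z(0) = [-7, 10]^T.
x_1(t) = Σ_i (v_i)_1 · z_i(0) · e^{λ_i t} (row 1 of V times the modal terms).
x_1(0.8) = (-1)·(-7)·e^{-4·0.8} + (-1)·10·e^{-1·0.8} = 7·0.040762 + (-10)·0.449329 = -4.2080.

-4.2080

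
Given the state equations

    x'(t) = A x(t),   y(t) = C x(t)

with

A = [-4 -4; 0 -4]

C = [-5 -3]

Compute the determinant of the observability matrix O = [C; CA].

CA = [[20, 32]]
Observability matrix O = [C; CA] = [[-5, -3], [20, 32]]
det(O) = (-5)·32 - (-3)·20 = -160 - (-60) = -100
Since det(O) ≠ 0, rank(O) = 2 and the system is completely observable.

-100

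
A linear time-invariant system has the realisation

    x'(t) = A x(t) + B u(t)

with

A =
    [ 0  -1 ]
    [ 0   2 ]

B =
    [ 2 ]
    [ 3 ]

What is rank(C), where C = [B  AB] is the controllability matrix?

2

AB = [[-3], [6]]
Controllability matrix C = [B  AB] = [[2, -3], [3, 6]]
det(C) = 2·6 - (-3)·3 = 12 - (-9) = 21 ≠ 0, so rank(C) = 2.
rank(C) = 2 = n, so the pair (A, B) is completely controllable.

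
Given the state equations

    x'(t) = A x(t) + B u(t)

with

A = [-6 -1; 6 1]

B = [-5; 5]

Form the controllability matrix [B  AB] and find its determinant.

AB = [[25], [-25]]
Controllability matrix C = [B  AB] = [[-5, 25], [5, -25]]
det(C) = (-5)·(-25) - 25·5 = 125 - 125 = 0
Since det(C) = 0, rank(C) < 2 and the system is not completely controllable.

0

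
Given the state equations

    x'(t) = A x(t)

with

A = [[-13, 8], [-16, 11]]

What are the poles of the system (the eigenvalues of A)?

det(sI - A) = s^2 - (tr A)s + det A, with tr A = (-13) + 11 = -2 and det A = (-13)·11 - 8·(-16) = -143 - (-128) = -15.
So p(s) = det(sI - A) = s^2 + 2s - 15.
Factor s^2 + 2s - 15: two numbers with sum -2 and product -15 are 3 and -5, so s^2 + 2s - 15 = (s - 3)(s + 5).
Hence p(s) = (s - 3) (s + 5), with roots -5, 3.
At least one eigenvalue has non-negative real part, so the system is not asymptotically stable.

-5, 3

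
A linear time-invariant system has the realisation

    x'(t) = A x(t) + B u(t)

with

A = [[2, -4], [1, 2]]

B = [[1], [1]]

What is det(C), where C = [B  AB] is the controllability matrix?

AB = [[-2], [3]]
Controllability matrix C = [B  AB] = [[1, -2], [1, 3]]
det(C) = 1·3 - (-2)·1 = 3 - (-2) = 5
Since det(C) ≠ 0, rank(C) = 2 and the system is completely controllable.

5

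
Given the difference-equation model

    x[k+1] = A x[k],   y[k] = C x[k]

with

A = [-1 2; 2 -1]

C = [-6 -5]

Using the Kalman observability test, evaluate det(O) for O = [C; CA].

CA = [[-4, -7]]
Observability matrix O = [C; CA] = [[-6, -5], [-4, -7]]
det(O) = (-6)·(-7) - (-5)·(-4) = 42 - 20 = 22
Since det(O) ≠ 0, rank(O) = 2 and the system is completely observable.

22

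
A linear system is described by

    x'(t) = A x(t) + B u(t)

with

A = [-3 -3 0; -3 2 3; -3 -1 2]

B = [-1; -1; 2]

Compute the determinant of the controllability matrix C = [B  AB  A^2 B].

1267

AB = [[6], [7], [8]]
A^2B = [[-39], [20], [-9]]
Controllability matrix C = [B  AB  A^2B] = [[-1, 6, -39], [-1, 7, 20], [2, 8, -9]]
Expanding along the first row, det(C) = (-1)·(7·(-9) - 20·8) - 6·((-1)·(-9) - 20·2) + (-39)·((-1)·8 - 7·2) = (-1)·(-223) - 6·(-31) + (-39)·(-22) = 1267
Since det(C) ≠ 0, rank(C) = 3 and the system is completely controllable.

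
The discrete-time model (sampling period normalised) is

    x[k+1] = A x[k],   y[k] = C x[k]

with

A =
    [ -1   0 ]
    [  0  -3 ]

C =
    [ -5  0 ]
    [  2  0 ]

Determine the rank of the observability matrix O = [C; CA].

1

CA = [[5, 0], [-2, 0]]
Observability matrix O = [C; CA] = [[-5, 0], [2, 0], [5, 0], [-2, 0]]
Every row of O is a scalar multiple of row 1 = [-5, 0] (multipliers 1, -2/5, -1, 2/5), so the rows span a one-dimensional space.
O ≠ 0, hence rank(O) = 1.
rank(O) = 1 < n = 2, so the pair (A, C) is not completely observable.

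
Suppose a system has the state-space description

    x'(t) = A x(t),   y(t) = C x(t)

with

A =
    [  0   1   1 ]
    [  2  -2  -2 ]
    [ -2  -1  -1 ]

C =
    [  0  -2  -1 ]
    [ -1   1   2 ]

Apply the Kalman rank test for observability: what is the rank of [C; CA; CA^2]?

3

CA = [[-2, 5, 5], [-2, -5, -5]]
CA^2 = [[0, -17, -17], [0, 13, 13]]
Observability matrix O = [C; CA; CA^2] = [[0, -2, -1], [-1, 1, 2], [-2, 5, 5], [-2, -5, -5], [0, -17, -17], [0, 13, 13]]
Take the 3×3 submatrix of O formed by rows 1, 2, 3: [[0, -2, -1], [-1, 1, 2], [-2, 5, 5]]. Its determinant is 0·(1·5 - 2·5) - (-2)·((-1)·5 - 2·(-2)) + (-1)·((-1)·5 - 1·(-2)) = 0·(-5) - (-2)·(-1) + (-1)·(-3) = 1 ≠ 0.
So rank(O) ≥ 3; since O has 3 columns, rank(O) = 3.
rank(O) = 3 = n, so the pair (A, C) is completely observable.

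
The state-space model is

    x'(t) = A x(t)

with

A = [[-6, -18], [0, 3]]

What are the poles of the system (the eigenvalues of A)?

det(sI - A) = s^2 - (tr A)s + det A, with tr A = (-6) + 3 = -3 and det A = (-6)·3 - (-18)·0 = -18 - 0 = -18.
So p(s) = det(sI - A) = s^2 + 3s - 18.
Factor s^2 + 3s - 18: two numbers with sum -3 and product -18 are 3 and -6, so s^2 + 3s - 18 = (s - 3)(s + 6).
Hence p(s) = (s - 3) (s + 6), with roots -6, 3.
At least one eigenvalue has non-negative real part, so the system is not asymptotically stable.

-6, 3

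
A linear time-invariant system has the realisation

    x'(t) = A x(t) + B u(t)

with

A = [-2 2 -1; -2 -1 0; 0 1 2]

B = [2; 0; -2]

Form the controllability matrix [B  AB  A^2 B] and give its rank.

AB = [[-2], [-4], [-4]]
A^2B = [[0], [8], [-12]]
Controllability matrix C = [B  AB  A^2B] = [[2, -2, 0], [0, -4, 8], [-2, -4, -12]]
det(C) = 2·((-4)·(-12) - 8·(-4)) - (-2)·(0·(-12) - 8·(-2)) + 0·(0·(-4) - (-4)·(-2)) = 2·80 - (-2)·16 + 0·(-8) = 192 ≠ 0, so rank(C) = 3.
rank(C) = 3 = n, so the pair (A, B) is completely controllable.

3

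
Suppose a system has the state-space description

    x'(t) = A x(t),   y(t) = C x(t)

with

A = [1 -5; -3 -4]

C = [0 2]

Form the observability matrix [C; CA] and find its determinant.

12

CA = [[-6, -8]]
Observability matrix O = [C; CA] = [[0, 2], [-6, -8]]
det(O) = 0·(-8) - 2·(-6) = 0 - (-12) = 12
Since det(O) ≠ 0, rank(O) = 2 and the system is completely observable.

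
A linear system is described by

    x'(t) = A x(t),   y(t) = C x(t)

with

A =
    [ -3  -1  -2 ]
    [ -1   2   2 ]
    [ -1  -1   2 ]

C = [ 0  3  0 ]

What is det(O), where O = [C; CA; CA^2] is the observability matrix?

216

CA = [[-3, 6, 6]]
CA^2 = [[-3, 9, 30]]
Observability matrix O = [C; CA; CA^2] = [[0, 3, 0], [-3, 6, 6], [-3, 9, 30]]
Expanding along the first row, det(O) = 0·(6·30 - 6·9) - 3·((-3)·30 - 6·(-3)) + 0·((-3)·9 - 6·(-3)) = 0·126 - 3·(-72) + 0·(-9) = 216
Since det(O) ≠ 0, rank(O) = 3 and the system is completely observable.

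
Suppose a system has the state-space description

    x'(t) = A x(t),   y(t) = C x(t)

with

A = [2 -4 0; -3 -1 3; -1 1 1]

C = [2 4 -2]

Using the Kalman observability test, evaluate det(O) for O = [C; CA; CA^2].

-16

CA = [[-6, -14, 10]]
CA^2 = [[20, 48, -32]]
Observability matrix O = [C; CA; CA^2] = [[2, 4, -2], [-6, -14, 10], [20, 48, -32]]
Expanding along the first row, det(O) = 2·((-14)·(-32) - 10·48) - 4·((-6)·(-32) - 10·20) + (-2)·((-6)·48 - (-14)·20) = 2·(-32) - 4·(-8) + (-2)·(-8) = -16
Since det(O) ≠ 0, rank(O) = 3 and the system is completely observable.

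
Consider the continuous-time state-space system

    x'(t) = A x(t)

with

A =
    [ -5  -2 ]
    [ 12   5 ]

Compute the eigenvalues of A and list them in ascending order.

-1, 1

det(sI - A) = s^2 - (tr A)s + det A, with tr A = (-5) + 5 = 0 and det A = (-5)·5 - (-2)·12 = -25 - (-24) = -1.
So p(s) = det(sI - A) = s^2 - 1.
Factor s^2 - 1: two numbers with sum 0 and product -1 are 1 and -1, so s^2 - 1 = (s - 1)(s + 1).
Hence p(s) = (s - 1) (s + 1), with roots -1, 1.
At least one eigenvalue has non-negative real part, so the system is not asymptotically stable.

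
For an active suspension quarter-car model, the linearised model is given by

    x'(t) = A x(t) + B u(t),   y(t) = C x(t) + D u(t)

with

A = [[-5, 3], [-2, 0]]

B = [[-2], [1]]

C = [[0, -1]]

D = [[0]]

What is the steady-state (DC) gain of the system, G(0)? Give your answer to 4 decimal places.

G(0) = C(-A)^{-1}B + D = -C A^{-1} B + D.
det A = 6, so A^{-1} = (1/6)·adj(A) = [[0, -1/2], [1/3, -5/6]]
A^{-1} B = [-1/2, -3/2]^T
C A^{-1} B = 3/2
G(0) = D - C A^{-1} B = 0 - (3/2) = -3/2 ≈ -1.5000

-1.5000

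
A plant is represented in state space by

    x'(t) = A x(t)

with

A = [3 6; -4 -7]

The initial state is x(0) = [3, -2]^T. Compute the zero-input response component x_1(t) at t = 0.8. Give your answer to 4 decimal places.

1.3480

det(sI - A) = s^2 - (tr A)s + det A, with tr A = 3 + (-7) = -4 and det A = 3·(-7) - 6·(-4) = -21 - (-24) = 3.
So p(s) = det(sI - A) = s^2 + 4s + 3.
Factor s^2 + 4s + 3: two numbers with sum -4 and product 3 are -1 and -3, so s^2 + 4s + 3 = (s + 1)(s + 3).
Hence p(s) = (s + 1) (s + 3), with roots -3, -1.
The eigenvalues -3, -1 are distinct and real, so A is diagonalisable and x(t) = e^{At} x(0) = V diag(e^{λ_i t}) V^{-1} x(0), where the columns of V are the eigenvectors.
λ = -3: A - (-3)I = [[6, 6], [-4, -4]]. Row 1 gives 6·v1 + 6·v2 = 0, so take v_1 = [1, -1]^T.
λ = -1: A - (-1)I = [[4, 6], [-4, -6]]. Row 1 gives 4·v1 + 6·v2 = 0, so take v_2 = [3, -2]^T.
V = [v_1 v_2] = [[1, 3], [-1, -2]] has det V = 1, so V^{-1} = adj(V)/det V = [[-2, -3], [1, 1]].
Modal coordinates z(0) = V^{-1} x(0): (-2)·3 + (-3)·(-2) = 0; 1·3 + 1·(-2) = 1; so z(0) = [0, 1]^T.
x_1(t) = Σ_i (v_i)_1 · z_i(0) · e^{λ_i t} (row 1 of V times the modal terms).
x_1(0.8) = 1·0·e^{-3·0.8} + 3·1·e^{-1·0.8} = 0·0.090718 + 3·0.449329 = 1.3480.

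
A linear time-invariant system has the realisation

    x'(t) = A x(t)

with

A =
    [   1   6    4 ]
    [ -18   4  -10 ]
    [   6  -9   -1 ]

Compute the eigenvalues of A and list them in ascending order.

-2, 1, 5

det(sI - A) = s^3 - (tr A)s^2 + (M11 + M22 + M33)s - det A, where Mii is the 2×2 principal minor of A obtained by deleting row i and column i.
tr A = 1 + 4 + (-1) = 4; M11 = 4·(-1) - (-10)·(-9) = -4 - 90 = -94; M22 = 1·(-1) - 4·6 = -1 - 24 = -25; M33 = 1·4 - 6·(-18) = 4 - (-108) = 112; sum of minors = -7.
det A = 1·(4·(-1) - (-10)·(-9)) - 6·((-18)·(-1) - (-10)·6) + 4·((-18)·(-9) - 4·6) = 1·(-94) - 6·78 + 4·138 = -10.
So p(s) = det(sI - A) = s^3 - 4s^2 - 7s + 10.
Rational-root test: any integer root divides 10. Testing small divisors, s = 1 works: p(1) = 1 + (-4) + (-7) + 10 = 0, so (s - 1) is a factor.
Dividing, p(s) = (s - 1)(s^2 - 3s - 10).
Factor s^2 - 3s - 10: two numbers with sum 3 and product -10 are 5 and -2, so s^2 - 3s - 10 = (s - 5)(s + 2).
Hence p(s) = (s - 5) (s - 1) (s + 2), with roots -2, 1, 5.
At least one eigenvalue has non-negative real part, so the system is not asymptotically stable.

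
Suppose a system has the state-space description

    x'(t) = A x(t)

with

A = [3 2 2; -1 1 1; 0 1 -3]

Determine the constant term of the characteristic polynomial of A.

Expand det(sI - A) for the 3×3 matrix.
p(s) = s^3 - s^2 - 8s + 20.
(Check: constant term = det(-A) = (-1)^3 det A = 20; coefficient of s^2 = -tr A = -1.)
The constant term is 20.

20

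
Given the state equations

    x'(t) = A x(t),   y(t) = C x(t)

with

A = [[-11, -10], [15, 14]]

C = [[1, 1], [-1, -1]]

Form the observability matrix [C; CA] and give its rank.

CA = [[4, 4], [-4, -4]]
Observability matrix O = [C; CA] = [[1, 1], [-1, -1], [4, 4], [-4, -4]]
Every row of O is a scalar multiple of row 1 = [1, 1] (multipliers 1, -1, 4, -4), so the rows span a one-dimensional space.
O ≠ 0, hence rank(O) = 1.
rank(O) = 1 < n = 2, so the pair (A, C) is not completely observable.

1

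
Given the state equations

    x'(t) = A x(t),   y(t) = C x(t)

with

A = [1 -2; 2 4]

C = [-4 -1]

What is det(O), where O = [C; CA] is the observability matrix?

-22

CA = [[-6, 4]]
Observability matrix O = [C; CA] = [[-4, -1], [-6, 4]]
det(O) = (-4)·4 - (-1)·(-6) = -16 - 6 = -22
Since det(O) ≠ 0, rank(O) = 2 and the system is completely observable.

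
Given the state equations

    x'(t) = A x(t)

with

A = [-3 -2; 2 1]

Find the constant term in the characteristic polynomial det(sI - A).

For a 2×2 matrix, det(sI - A) = s^2 - (tr A)s + det A.
tr A = -2, det A = 1.
So p(s) = s^2 + 2s + 1.
The constant term is 1.

1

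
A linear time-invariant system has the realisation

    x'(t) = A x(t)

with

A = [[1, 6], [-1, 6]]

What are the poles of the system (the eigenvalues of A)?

3, 4

det(sI - A) = s^2 - (tr A)s + det A, with tr A = 1 + 6 = 7 and det A = 1·6 - 6·(-1) = 6 - (-6) = 12.
So p(s) = det(sI - A) = s^2 - 7s + 12.
Factor s^2 - 7s + 12: two numbers with sum 7 and product 12 are 4 and 3, so s^2 - 7s + 12 = (s - 4)(s - 3).
Hence p(s) = (s - 4) (s - 3), with roots 3, 4.
At least one eigenvalue has non-negative real part, so the system is not asymptotically stable.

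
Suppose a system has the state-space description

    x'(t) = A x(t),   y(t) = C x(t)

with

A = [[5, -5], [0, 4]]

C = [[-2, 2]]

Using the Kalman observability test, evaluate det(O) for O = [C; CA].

-16

CA = [[-10, 18]]
Observability matrix O = [C; CA] = [[-2, 2], [-10, 18]]
det(O) = (-2)·18 - 2·(-10) = -36 - (-20) = -16
Since det(O) ≠ 0, rank(O) = 2 and the system is completely observable.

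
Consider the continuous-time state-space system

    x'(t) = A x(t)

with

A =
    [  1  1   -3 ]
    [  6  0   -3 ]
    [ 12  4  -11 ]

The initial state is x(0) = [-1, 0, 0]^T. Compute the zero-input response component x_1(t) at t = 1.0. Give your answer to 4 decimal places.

det(sI - A) = s^3 - (tr A)s^2 + (M11 + M22 + M33)s - det A, where Mii is the 2×2 principal minor of A obtained by deleting row i and column i.
tr A = 1 + 0 + (-11) = -10; M11 = 0·(-11) - (-3)·4 = 0 - (-12) = 12; M22 = 1·(-11) - (-3)·12 = -11 - (-36) = 25; M33 = 1·0 - 1·6 = 0 - 6 = -6; sum of minors = 31.
det A = 1·(0·(-11) - (-3)·4) - 1·(6·(-11) - (-3)·12) + (-3)·(6·4 - 0·12) = 1·12 - 1·(-30) + (-3)·24 = -30.
So p(s) = det(sI - A) = s^3 + 10s^2 + 31s + 30.
Rational-root test: any integer root divides 30. Testing small divisors, s = -2 works: p(-2) = -8 + 40 + (-62) + 30 = 0, so (s + 2) is a factor.
Dividing, p(s) = (s + 2)(s^2 + 8s + 15).
Factor s^2 + 8s + 15: two numbers with sum -8 and product 15 are -3 and -5, so s^2 + 8s + 15 = (s + 3)(s + 5).
Hence p(s) = (s + 2) (s + 3) (s + 5), with roots -5, -3, -2.
The eigenvalues -5, -3, -2 are distinct and real, so A is diagonalisable and x(t) = e^{At} x(0) = V diag(e^{λ_i t}) V^{-1} x(0), where the columns of V are the eigenvectors.
λ = -5: A - (-5)I = [[6, 1, -3], [6, 5, -3], [12, 4, -6]]. v must be orthogonal to every row; (row 1) × (row 2) = [12, 0, 24], so take v_1 = [1, 0, 2]^T.
λ = -3: A - (-3)I = [[4, 1, -3], [6, 3, -3], [12, 4, -8]]. v must be orthogonal to every row; (row 1) × (row 2) = [6, -6, 6], so take v_2 = [-1, 1, -1]^T.
λ = -2: A - (-2)I = [[3, 1, -3], [6, 2, -3], [12, 4, -9]]. v must be orthogonal to every row; (row 1) × (row 2) = [3, -9, 0], so take v_3 = [1, -3, 0]^T.
V = [v_1 v_2 v_3] = [[1, -1, 1], [0, 1, -3], [2, -1, 0]] has det V = 1, so V^{-1} = adj(V)/det V = [[-3, -1, 2], [-6, -2, 3], [-2, -1, 1]].
Modal coordinates z(0) = V^{-1} x(0): (-3)·(-1) + (-1)·0 + 2·0 = 3; (-6)·(-1) + (-2)·0 + 3·0 = 6; (-2)·(-1) + (-1)·0 + 1·0 = 2; so z(0) = [3, 6, 2]^T.
x_1(t) = Σ_i (v_i)_1 · z_i(0) · e^{λ_i t} (row 1 of V times the modal terms).
x_1(1.0) = 1·3·e^{-5·1.0} + (-1)·6·e^{-3·1.0} + 1·2·e^{-2·1.0} = 3·0.006738 + (-6)·0.049787 + 2·0.135335 = -0.0078.

-0.0078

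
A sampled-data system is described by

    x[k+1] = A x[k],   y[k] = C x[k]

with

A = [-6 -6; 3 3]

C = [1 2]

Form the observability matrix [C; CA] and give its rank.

CA = [[0, 0]]
Observability matrix O = [C; CA] = [[1, 2], [0, 0]]
Every row of O is a scalar multiple of row 1 = [1, 2] (multipliers 1, 0), so the rows span a one-dimensional space.
O ≠ 0, hence rank(O) = 1.
rank(O) = 1 < n = 2, so the pair (A, C) is not completely observable.

1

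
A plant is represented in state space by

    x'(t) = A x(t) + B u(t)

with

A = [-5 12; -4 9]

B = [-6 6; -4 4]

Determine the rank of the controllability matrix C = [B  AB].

AB = [[-18, 18], [-12, 12]]
Controllability matrix C = [B  AB] = [[-6, 6, -18, 18], [-4, 4, -12, 12]]
Every column of C is a scalar multiple of column 1 = [-6, -4] (multipliers 1, -1, 3, -3), so the columns span a one-dimensional space.
C ≠ 0, hence rank(C) = 1.
rank(C) = 1 < n = 2, so the pair (A, B) is not completely controllable.

1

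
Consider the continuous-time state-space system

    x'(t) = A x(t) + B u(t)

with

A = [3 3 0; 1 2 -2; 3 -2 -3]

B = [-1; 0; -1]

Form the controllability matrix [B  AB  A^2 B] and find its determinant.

AB = [[-3], [1], [0]]
A^2B = [[-6], [-1], [-11]]
Controllability matrix C = [B  AB  A^2B] = [[-1, -3, -6], [0, 1, -1], [-1, 0, -11]]
Expanding along the first row, det(C) = (-1)·(1·(-11) - (-1)·0) - (-3)·(0·(-11) - (-1)·(-1)) + (-6)·(0·0 - 1·(-1)) = (-1)·(-11) - (-3)·(-1) + (-6)·1 = 2
Since det(C) ≠ 0, rank(C) = 3 and the system is completely controllable.

2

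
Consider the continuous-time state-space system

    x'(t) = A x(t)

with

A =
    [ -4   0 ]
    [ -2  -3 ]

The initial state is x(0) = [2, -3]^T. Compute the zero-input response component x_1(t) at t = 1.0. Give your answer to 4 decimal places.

0.0366

det(sI - A) = s^2 - (tr A)s + det A, with tr A = (-4) + (-3) = -7 and det A = (-4)·(-3) - 0·(-2) = 12 - 0 = 12.
So p(s) = det(sI - A) = s^2 + 7s + 12.
Factor s^2 + 7s + 12: two numbers with sum -7 and product 12 are -3 and -4, so s^2 + 7s + 12 = (s + 3)(s + 4).
Hence p(s) = (s + 3) (s + 4), with roots -4, -3.
The eigenvalues -4, -3 are distinct and real, so A is diagonalisable and x(t) = e^{At} x(0) = V diag(e^{λ_i t}) V^{-1} x(0), where the columns of V are the eigenvectors.
λ = -4: A - (-4)I = [[0, 0], [-2, 1]]. Row 2 gives (-2)·v1 + 1·v2 = 0, so take v_1 = [1, 2]^T.
λ = -3: A - (-3)I = [[-1, 0], [-2, 0]]. Row 1 gives (-1)·v1 + 0·v2 = 0, so take v_2 = [0, 1]^T.
V = [v_1 v_2] = [[1, 0], [2, 1]] has det V = 1, so V^{-1} = adj(V)/det V = [[1, 0], [-2, 1]].
Modal coordinates z(0) = V^{-1} x(0): 1·2 + 0·(-3) = 2; (-2)·2 + 1·(-3) = -7; so z(0) = [2, -7]^T.
x_1(t) = Σ_i (v_i)_1 · z_i(0) · e^{λ_i t} (row 1 of V times the modal terms).
x_1(1.0) = 1·2·e^{-4·1.0} + 0·(-7)·e^{-3·1.0} = 2·0.018316 + 0·0.049787 = 0.0366.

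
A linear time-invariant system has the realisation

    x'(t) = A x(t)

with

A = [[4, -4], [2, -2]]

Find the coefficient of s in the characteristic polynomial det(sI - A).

For a 2×2 matrix, det(sI - A) = s^2 - (tr A)s + det A.
tr A = 2, det A = 0.
So p(s) = s^2 - 2s.
The coefficient of s is -2.

-2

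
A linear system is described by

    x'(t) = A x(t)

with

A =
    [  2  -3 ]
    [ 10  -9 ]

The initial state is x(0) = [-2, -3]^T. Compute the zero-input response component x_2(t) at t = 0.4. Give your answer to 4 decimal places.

-1.1022

det(sI - A) = s^2 - (tr A)s + det A, with tr A = 2 + (-9) = -7 and det A = 2·(-9) - (-3)·10 = -18 - (-30) = 12.
So p(s) = det(sI - A) = s^2 + 7s + 12.
Factor s^2 + 7s + 12: two numbers with sum -7 and product 12 are -3 and -4, so s^2 + 7s + 12 = (s + 3)(s + 4).
Hence p(s) = (s + 3) (s + 4), with roots -4, -3.
The eigenvalues -4, -3 are distinct and real, so A is diagonalisable and x(t) = e^{At} x(0) = V diag(e^{λ_i t}) V^{-1} x(0), where the columns of V are the eigenvectors.
λ = -4: A - (-4)I = [[6, -3], [10, -5]]. Row 1 gives 6·v1 + (-3)·v2 = 0, so take v_1 = [1, 2]^T.
λ = -3: A - (-3)I = [[5, -3], [10, -6]]. Row 1 gives 5·v1 + (-3)·v2 = 0, so take v_2 = [-3, -5]^T.
V = [v_1 v_2] = [[1, -3], [2, -5]] has det V = 1, so V^{-1} = adj(V)/det V = [[-5, 3], [-2, 1]].
Modal coordinates z(0) = V^{-1} x(0): (-5)·(-2) + 3·(-3) = 1; (-2)·(-2) + 1·(-3) = 1; so z(0) = [1, 1]^T.
x_2(t) = Σ_i (v_i)_2 · z_i(0) · e^{λ_i t} (row 2 of V times the modal terms).
x_2(0.4) = 2·1·e^{-4·0.4} + (-5)·1·e^{-3·0.4} = 2·0.201897 + (-5)·0.301194 = -1.1022.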